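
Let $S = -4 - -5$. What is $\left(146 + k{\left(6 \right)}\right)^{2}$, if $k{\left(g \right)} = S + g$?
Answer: $23409$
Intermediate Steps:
$S = 1$ ($S = -4 + 5 = 1$)
$k{\left(g \right)} = 1 + g$
$\left(146 + k{\left(6 \right)}\right)^{2} = \left(146 + \left(1 + 6\right)\right)^{2} = \left(146 + 7\right)^{2} = 153^{2} = 23409$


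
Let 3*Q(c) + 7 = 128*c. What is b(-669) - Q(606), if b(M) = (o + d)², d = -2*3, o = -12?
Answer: -76589/3 ≈ -25530.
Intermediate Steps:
Q(c) = -7/3 + 128*c/3 (Q(c) = -7/3 + (128*c)/3 = -7/3 + 128*c/3)
d = -6
b(M) = 324 (b(M) = (-12 - 6)² = (-18)² = 324)
b(-669) - Q(606) = 324 - (-7/3 + (128/3)*606) = 324 - (-7/3 + 25856) = 324 - 1*77561/3 = 324 - 77561/3 = -76589/3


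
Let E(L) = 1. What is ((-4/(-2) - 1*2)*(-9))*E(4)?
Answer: 0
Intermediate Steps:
((-4/(-2) - 1*2)*(-9))*E(4) = ((-4/(-2) - 1*2)*(-9))*1 = ((-4*(-1/2) - 2)*(-9))*1 = ((2 - 2)*(-9))*1 = (0*(-9))*1 = 0*1 = 0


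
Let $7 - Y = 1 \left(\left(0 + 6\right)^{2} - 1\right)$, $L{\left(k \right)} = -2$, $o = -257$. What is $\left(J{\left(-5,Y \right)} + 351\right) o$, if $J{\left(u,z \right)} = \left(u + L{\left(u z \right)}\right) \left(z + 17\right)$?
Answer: $-109996$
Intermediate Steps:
$Y = -28$ ($Y = 7 - 1 \left(\left(0 + 6\right)^{2} - 1\right) = 7 - 1 \left(6^{2} - 1\right) = 7 - 1 \left(36 - 1\right) = 7 - 1 \cdot 35 = 7 - 35 = -28$)
$J{\left(u,z \right)} = \left(-2 + u\right) \left(17 + z\right)$ ($J{\left(u,z \right)} = \left(u - 2\right) \left(z + 17\right) = \left(-2 + u\right) \left(17 + z\right)$)
$\left(J{\left(-5,Y \right)} + 351\right) o = \left(\left(-34 - -56 + 17 \left(-5\right) - -140\right) + 351\right) \left(-257\right) = \left(\left(-34 + 56 - 85 + 140\right) + 351\right) \left(-257\right) = \left(77 + 351\right) \left(-257\right) = 428 \left(-257\right) = -109996$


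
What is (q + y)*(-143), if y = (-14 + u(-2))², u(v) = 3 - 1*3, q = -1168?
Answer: 138996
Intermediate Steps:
u(v) = 0 (u(v) = 3 - 3 = 0)
y = 196 (y = (-14 + 0)² = (-14)² = 196)
(q + y)*(-143) = (-1168 + 196)*(-143) = -972*(-143) = 138996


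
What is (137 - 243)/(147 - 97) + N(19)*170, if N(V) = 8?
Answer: 33947/25 ≈ 1357.9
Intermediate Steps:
(137 - 243)/(147 - 97) + N(19)*170 = (137 - 243)/(147 - 97) + 8*170 = -106/50 + 1360 = -106*1/50 + 1360 = -53/25 + 1360 = 33947/25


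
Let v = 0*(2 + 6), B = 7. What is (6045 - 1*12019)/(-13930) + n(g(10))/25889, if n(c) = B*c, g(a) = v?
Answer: 2987/6965 ≈ 0.42886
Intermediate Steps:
v = 0 (v = 0*8 = 0)
g(a) = 0
n(c) = 7*c
(6045 - 1*12019)/(-13930) + n(g(10))/25889 = (6045 - 1*12019)/(-13930) + (7*0)/25889 = (6045 - 12019)*(-1/13930) + 0*(1/25889) = -5974*(-1/13930) + 0 = 2987/6965 + 0 = 2987/6965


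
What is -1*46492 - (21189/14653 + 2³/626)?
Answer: -213237088157/4586389 ≈ -46493.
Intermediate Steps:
-1*46492 - (21189/14653 + 2³/626) = -46492 - (21189*(1/14653) + 8*(1/626)) = -46492 - (21189/14653 + 4/313) = -46492 - 1*6690769/4586389 = -46492 - 6690769/4586389 = -213237088157/4586389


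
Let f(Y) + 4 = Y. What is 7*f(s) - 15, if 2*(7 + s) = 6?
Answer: -71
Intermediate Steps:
s = -4 (s = -7 + (½)*6 = -7 + 3 = -4)
f(Y) = -4 + Y
7*f(s) - 15 = 7*(-4 - 4) - 15 = 7*(-8) - 15 = -56 - 15 = -71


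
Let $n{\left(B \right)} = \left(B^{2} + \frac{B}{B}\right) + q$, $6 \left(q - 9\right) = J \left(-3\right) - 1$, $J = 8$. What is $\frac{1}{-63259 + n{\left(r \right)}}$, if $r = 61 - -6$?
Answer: $- \frac{6}{352585} \approx -1.7017 \cdot 10^{-5}$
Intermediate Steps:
$r = 67$ ($r = 61 + 6 = 67$)
$q = \frac{29}{6}$ ($q = 9 + \frac{8 \left(-3\right) - 1}{6} = 9 + \frac{-24 - 1}{6} = 9 + \frac{1}{6} \left(-25\right) = 9 - \frac{25}{6} = \frac{29}{6} \approx 4.8333$)
$n{\left(B \right)} = \frac{35}{6} + B^{2}$ ($n{\left(B \right)} = \left(B^{2} + \frac{B}{B}\right) + \frac{29}{6} = \left(B^{2} + 1\right) + \frac{29}{6} = \left(1 + B^{2}\right) + \frac{29}{6} = \frac{35}{6} + B^{2}$)
$\frac{1}{-63259 + n{\left(r \right)}} = \frac{1}{-63259 + \left(\frac{35}{6} + 67^{2}\right)} = \frac{1}{-63259 + \left(\frac{35}{6} + 4489\right)} = \frac{1}{-63259 + \frac{26969}{6}} = \frac{1}{- \frac{352585}{6}} = - \frac{6}{352585}$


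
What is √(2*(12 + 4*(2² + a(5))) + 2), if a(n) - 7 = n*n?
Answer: √314 ≈ 17.720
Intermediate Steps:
a(n) = 7 + n² (a(n) = 7 + n*n = 7 + n²)
√(2*(12 + 4*(2² + a(5))) + 2) = √(2*(12 + 4*(2² + (7 + 5²))) + 2) = √(2*(12 + 4*(4 + (7 + 25))) + 2) = √(2*(12 + 4*(4 + 32)) + 2) = √(2*(12 + 4*36) + 2) = √(2*(12 + 144) + 2) = √(2*156 + 2) = √(312 + 2) = √314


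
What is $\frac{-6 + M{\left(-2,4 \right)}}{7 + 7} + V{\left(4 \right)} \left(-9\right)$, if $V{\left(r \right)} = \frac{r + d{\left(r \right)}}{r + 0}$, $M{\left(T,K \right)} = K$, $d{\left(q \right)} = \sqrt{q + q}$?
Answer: $- \frac{64}{7} - \frac{9 \sqrt{2}}{2} \approx -15.507$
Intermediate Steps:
$d{\left(q \right)} = \sqrt{2} \sqrt{q}$ ($d{\left(q \right)} = \sqrt{2 q} = \sqrt{2} \sqrt{q}$)
$V{\left(r \right)} = \frac{r + \sqrt{2} \sqrt{r}}{r}$ ($V{\left(r \right)} = \frac{r + \sqrt{2} \sqrt{r}}{r + 0} = \frac{r + \sqrt{2} \sqrt{r}}{r}$)
$\frac{-6 + M{\left(-2,4 \right)}}{7 + 7} + V{\left(4 \right)} \left(-9\right) = \frac{-6 + 4}{7 + 7} + \left(1 + \frac{\sqrt{2}}{2}\right) \left(-9\right) = - \frac{2}{14} + \left(1 + \sqrt{2} \cdot \frac{1}{2}\right) \left(-9\right) = \left(-2\right) \frac{1}{14} + \left(1 + \frac{\sqrt{2}}{2}\right) \left(-9\right) = - \frac{1}{7} - \left(9 + \frac{9 \sqrt{2}}{2}\right) = - \frac{64}{7} - \frac{9 \sqrt{2}}{2}$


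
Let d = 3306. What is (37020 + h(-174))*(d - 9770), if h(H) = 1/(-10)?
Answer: -1196483168/5 ≈ -2.3930e+8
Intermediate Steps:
h(H) = -⅒
(37020 + h(-174))*(d - 9770) = (37020 - ⅒)*(3306 - 9770) = (370199/10)*(-6464) = -1196483168/5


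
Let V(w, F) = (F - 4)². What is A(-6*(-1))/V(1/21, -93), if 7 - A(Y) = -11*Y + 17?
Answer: 56/9409 ≈ 0.0059517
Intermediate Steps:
V(w, F) = (-4 + F)²
A(Y) = -10 + 11*Y (A(Y) = 7 - (-11*Y + 17) = 7 - (17 - 11*Y) = 7 + (-17 + 11*Y) = -10 + 11*Y)
A(-6*(-1))/V(1/21, -93) = (-10 + 11*(-6*(-1)))/((-4 - 93)²) = (-10 + 11*6)/((-97)²) = (-10 + 66)/9409 = 56*(1/9409) = 56/9409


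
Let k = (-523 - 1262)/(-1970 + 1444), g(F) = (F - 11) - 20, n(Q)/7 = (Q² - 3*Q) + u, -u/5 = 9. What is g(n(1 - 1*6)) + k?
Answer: -32931/526 ≈ -62.606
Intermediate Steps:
u = -45 (u = -5*9 = -45)
n(Q) = -315 - 21*Q + 7*Q² (n(Q) = 7*((Q² - 3*Q) - 45) = 7*(-45 + Q² - 3*Q) = -315 - 21*Q + 7*Q²)
g(F) = -31 + F (g(F) = (-11 + F) - 20 = -31 + F)
k = 1785/526 (k = -1785/(-526) = -1785*(-1/526) = 1785/526 ≈ 3.3935)
g(n(1 - 1*6)) + k = (-31 + (-315 - 21*(1 - 1*6) + 7*(1 - 1*6)²)) + 1785/526 = (-31 + (-315 - 21*(1 - 6) + 7*(1 - 6)²)) + 1785/526 = (-31 + (-315 - 21*(-5) + 7*(-5)²)) + 1785/526 = (-31 + (-315 + 105 + 7*25)) + 1785/526 = (-31 + (-315 + 105 + 175)) + 1785/526 = (-31 - 35) + 1785/526 = -66 + 1785/526 = -32931/526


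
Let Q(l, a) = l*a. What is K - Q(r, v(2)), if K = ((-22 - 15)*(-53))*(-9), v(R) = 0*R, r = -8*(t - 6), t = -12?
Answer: -17649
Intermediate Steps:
r = 144 (r = -8*(-12 - 6) = -8*(-18) = 144)
v(R) = 0
Q(l, a) = a*l
K = -17649 (K = -37*(-53)*(-9) = 1961*(-9) = -17649)
K - Q(r, v(2)) = -17649 - 0*144 = -17649 - 1*0 = -17649 + 0 = -17649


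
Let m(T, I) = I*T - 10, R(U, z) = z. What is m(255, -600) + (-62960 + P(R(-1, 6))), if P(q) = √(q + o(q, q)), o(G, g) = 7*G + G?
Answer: -215970 + 3*√6 ≈ -2.1596e+5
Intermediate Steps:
o(G, g) = 8*G
P(q) = 3*√q (P(q) = √(q + 8*q) = √(9*q) = 3*√q)
m(T, I) = -10 + I*T
m(255, -600) + (-62960 + P(R(-1, 6))) = (-10 - 600*255) + (-62960 + 3*√6) = (-10 - 153000) + (-62960 + 3*√6) = -153010 + (-62960 + 3*√6) = -215970 + 3*√6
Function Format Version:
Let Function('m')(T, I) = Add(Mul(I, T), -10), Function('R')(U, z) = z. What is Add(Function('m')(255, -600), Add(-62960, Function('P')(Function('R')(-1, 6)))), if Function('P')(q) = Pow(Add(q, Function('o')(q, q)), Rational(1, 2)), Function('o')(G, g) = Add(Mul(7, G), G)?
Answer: Add(-215970, Mul(3, Pow(6, Rational(1, 2)))) ≈ -2.1596e+5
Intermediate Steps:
Function('o')(G, g) = Mul(8, G)
Function('P')(q) = Mul(3, Pow(q, Rational(1, 2))) (Function('P')(q) = Pow(Add(q, Mul(8, q)), Rational(1, 2)) = Pow(Mul(9, q), Rational(1, 2)) = Mul(3, Pow(q, Rational(1, 2))))
Function('m')(T, I) = Add(-10, Mul(I, T))
Add(Function('m')(255, -600), Add(-62960, Function('P')(Function('R')(-1, 6)))) = Add(Add(-10, Mul(-600, 255)), Add(-62960, Mul(3, Pow(6, Rational(1, 2))))) = Add(Add(-10, -153000), Add(-62960, Mul(3, Pow(6, Rational(1, 2))))) = Add(-153010, Add(-62960, Mul(3, Pow(6, Rational(1, 2))))) = Add(-215970, Mul(3, Pow(6, Rational(1, 2))))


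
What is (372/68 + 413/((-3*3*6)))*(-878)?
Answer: 877561/459 ≈ 1911.9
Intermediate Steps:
(372/68 + 413/((-3*3*6)))*(-878) = (372*(1/68) + 413/((-9*6)))*(-878) = (93/17 + 413/(-54))*(-878) = (93/17 + 413*(-1/54))*(-878) = (93/17 - 413/54)*(-878) = -1999/918*(-878) = 877561/459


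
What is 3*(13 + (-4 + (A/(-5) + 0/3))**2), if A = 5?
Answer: 114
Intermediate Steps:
3*(13 + (-4 + (A/(-5) + 0/3))**2) = 3*(13 + (-4 + (5/(-5) + 0/3))**2) = 3*(13 + (-4 + (5*(-1/5) + 0*(1/3)))**2) = 3*(13 + (-4 + (-1 + 0))**2) = 3*(13 + (-4 - 1)**2) = 3*(13 + (-5)**2) = 3*(13 + 25) = 3*38 = 114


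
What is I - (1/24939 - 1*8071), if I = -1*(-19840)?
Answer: 696072428/24939 ≈ 27911.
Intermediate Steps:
I = 19840
I - (1/24939 - 1*8071) = 19840 - (1/24939 - 1*8071) = 19840 - (1/24939 - 8071) = 19840 - 1*(-201282668/24939) = 19840 + 201282668/24939 = 696072428/24939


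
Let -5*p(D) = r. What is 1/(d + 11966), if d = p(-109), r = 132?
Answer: 5/59698 ≈ 8.3755e-5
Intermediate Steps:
p(D) = -132/5 (p(D) = -⅕*132 = -132/5)
d = -132/5 ≈ -26.400
1/(d + 11966) = 1/(-132/5 + 11966) = 1/(59698/5) = 5/59698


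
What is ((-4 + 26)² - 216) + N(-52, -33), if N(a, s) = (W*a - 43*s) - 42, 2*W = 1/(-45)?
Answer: 74051/45 ≈ 1645.6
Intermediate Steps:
W = -1/90 (W = (½)/(-45) = (½)*(-1/45) = -1/90 ≈ -0.011111)
N(a, s) = -42 - 43*s - a/90 (N(a, s) = (-a/90 - 43*s) - 42 = (-43*s - a/90) - 42 = -42 - 43*s - a/90)
((-4 + 26)² - 216) + N(-52, -33) = ((-4 + 26)² - 216) + (-42 - 43*(-33) - 1/90*(-52)) = (22² - 216) + (-42 + 1419 + 26/45) = (484 - 216) + 61991/45 = 268 + 61991/45 = 74051/45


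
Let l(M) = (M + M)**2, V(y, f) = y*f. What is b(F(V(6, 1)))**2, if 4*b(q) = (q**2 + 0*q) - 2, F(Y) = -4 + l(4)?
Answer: 3236401/4 ≈ 8.0910e+5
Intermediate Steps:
V(y, f) = f*y
l(M) = 4*M**2 (l(M) = (2*M)**2 = 4*M**2)
F(Y) = 60 (F(Y) = -4 + 4*4**2 = -4 + 4*16 = -4 + 64 = 60)
b(q) = -1/2 + q**2/4 (b(q) = ((q**2 + 0*q) - 2)/4 = ((q**2 + 0) - 2)/4 = (q**2 - 2)/4 = (-2 + q**2)/4 = -1/2 + q**2/4)
b(F(V(6, 1)))**2 = (-1/2 + (1/4)*60**2)**2 = (-1/2 + (1/4)*3600)**2 = (-1/2 + 900)**2 = (1799/2)**2 = 3236401/4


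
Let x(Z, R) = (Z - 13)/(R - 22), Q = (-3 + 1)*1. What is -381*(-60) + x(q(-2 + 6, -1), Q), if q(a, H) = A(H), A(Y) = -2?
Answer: 182885/8 ≈ 22861.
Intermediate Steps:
Q = -2 (Q = -2*1 = -2)
q(a, H) = -2
x(Z, R) = (-13 + Z)/(-22 + R)
-381*(-60) + x(q(-2 + 6, -1), Q) = -381*(-60) + (-13 - 2)/(-22 - 2) = 22860 - 15/(-24) = 22860 - 1/24*(-15) = 22860 + 5/8 = 182885/8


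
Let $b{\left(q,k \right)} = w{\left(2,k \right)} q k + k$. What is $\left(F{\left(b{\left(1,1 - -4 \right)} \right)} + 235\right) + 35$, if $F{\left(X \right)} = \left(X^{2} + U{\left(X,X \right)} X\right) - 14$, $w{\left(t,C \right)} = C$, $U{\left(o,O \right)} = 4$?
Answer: $1276$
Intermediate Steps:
$b{\left(q,k \right)} = k + q k^{2}$ ($b{\left(q,k \right)} = k q k + k = q k^{2} + k = k + q k^{2}$)
$F{\left(X \right)} = -14 + X^{2} + 4 X$ ($F{\left(X \right)} = \left(X^{2} + 4 X\right) - 14 = -14 + X^{2} + 4 X$)
$\left(F{\left(b{\left(1,1 - -4 \right)} \right)} + 235\right) + 35 = \left(\left(-14 + \left(\left(1 - -4\right) \left(1 + \left(1 - -4\right) 1\right)\right)^{2} + 4 \left(1 - -4\right) \left(1 + \left(1 - -4\right) 1\right)\right) + 235\right) + 35 = \left(\left(-14 + \left(\left(1 + 4\right) \left(1 + \left(1 + 4\right) 1\right)\right)^{2} + 4 \left(1 + 4\right) \left(1 + \left(1 + 4\right) 1\right)\right) + 235\right) + 35 = \left(\left(-14 + \left(5 \left(1 + 5 \cdot 1\right)\right)^{2} + 4 \cdot 5 \left(1 + 5 \cdot 1\right)\right) + 235\right) + 35 = \left(\left(-14 + \left(5 \left(1 + 5\right)\right)^{2} + 4 \cdot 5 \left(1 + 5\right)\right) + 235\right) + 35 = \left(\left(-14 + \left(5 \cdot 6\right)^{2} + 4 \cdot 5 \cdot 6\right) + 235\right) + 35 = \left(\left(-14 + 30^{2} + 4 \cdot 30\right) + 235\right) + 35 = \left(\left(-14 + 900 + 120\right) + 235\right) + 35 = \left(1006 + 235\right) + 35 = 1241 + 35 = 1276$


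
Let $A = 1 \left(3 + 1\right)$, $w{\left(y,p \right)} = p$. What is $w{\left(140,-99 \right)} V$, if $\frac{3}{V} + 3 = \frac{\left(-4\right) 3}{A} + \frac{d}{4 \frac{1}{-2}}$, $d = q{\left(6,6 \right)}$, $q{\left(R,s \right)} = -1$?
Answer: $54$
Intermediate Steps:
$d = -1$
$A = 4$ ($A = 1 \cdot 4 = 4$)
$V = - \frac{6}{11}$ ($V = \frac{3}{-3 + \left(\frac{\left(-4\right) 3}{4} - \frac{1}{4 \frac{1}{-2}}\right)} = \frac{3}{-3 - \left(3 + \frac{1}{4 \left(- \frac{1}{2}\right)}\right)} = \frac{3}{-3 - \frac{5}{2}} = \frac{3}{- \frac{11}{2}} = 3 \left(- \frac{2}{11}\right) = - \frac{6}{11} \approx -0.54545$)
$w{\left(140,-99 \right)} V = \left(-99\right) \left(- \frac{6}{11}\right) = 54$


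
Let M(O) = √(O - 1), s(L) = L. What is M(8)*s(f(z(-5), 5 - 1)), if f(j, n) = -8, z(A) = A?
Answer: -8*√7 ≈ -21.166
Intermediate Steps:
M(O) = √(-1 + O)
M(8)*s(f(z(-5), 5 - 1)) = √(-1 + 8)*(-8) = √7*(-8) = -8*√7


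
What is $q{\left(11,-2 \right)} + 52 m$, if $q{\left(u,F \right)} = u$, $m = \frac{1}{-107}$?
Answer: $\frac{1125}{107} \approx 10.514$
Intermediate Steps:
$m = - \frac{1}{107} \approx -0.0093458$
$q{\left(11,-2 \right)} + 52 m = 11 + 52 \left(- \frac{1}{107}\right) = 11 - \frac{52}{107} = \frac{1125}{107}$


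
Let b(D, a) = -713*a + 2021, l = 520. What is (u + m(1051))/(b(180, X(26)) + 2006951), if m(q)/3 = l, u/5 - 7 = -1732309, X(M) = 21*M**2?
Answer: 4329975/4056388 ≈ 1.0674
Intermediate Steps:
b(D, a) = 2021 - 713*a
u = -8661510 (u = 35 + 5*(-1732309) = 35 - 8661545 = -8661510)
m(q) = 1560 (m(q) = 3*520 = 1560)
(u + m(1051))/(b(180, X(26)) + 2006951) = (-8661510 + 1560)/((2021 - 14973*26**2) + 2006951) = -8659950/((2021 - 14973*676) + 2006951) = -8659950/((2021 - 713*14196) + 2006951) = -8659950/((2021 - 10121748) + 2006951) = -8659950/(-10119727 + 2006951) = -8659950/(-8112776) = -8659950*(-1/8112776) = 4329975/4056388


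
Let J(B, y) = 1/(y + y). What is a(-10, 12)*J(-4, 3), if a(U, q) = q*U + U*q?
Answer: -40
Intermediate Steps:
a(U, q) = 2*U*q (a(U, q) = U*q + U*q = 2*U*q)
J(B, y) = 1/(2*y)
a(-10, 12)*J(-4, 3) = (2*(-10)*12)*((½)/3) = -120/3 = -240*⅙ = -40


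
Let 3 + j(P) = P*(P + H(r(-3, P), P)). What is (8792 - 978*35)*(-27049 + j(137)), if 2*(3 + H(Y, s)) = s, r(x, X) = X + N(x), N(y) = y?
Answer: -17564939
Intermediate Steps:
r(x, X) = X + x
H(Y, s) = -3 + s/2
j(P) = -3 + P*(-3 + 3*P/2) (j(P) = -3 + P*(P + (-3 + P/2)) = -3 + P*(-3 + 3*P/2))
(8792 - 978*35)*(-27049 + j(137)) = (8792 - 978*35)*(-27049 + (-3 - 3*137 + (3/2)*137**2)) = (8792 - 34230)*(-27049 + (-3 - 411 + (3/2)*18769)) = -25438*(-27049 + (-3 - 411 + 56307/2)) = -25438*(-27049 + 55479/2) = -25438*1381/2 = -17564939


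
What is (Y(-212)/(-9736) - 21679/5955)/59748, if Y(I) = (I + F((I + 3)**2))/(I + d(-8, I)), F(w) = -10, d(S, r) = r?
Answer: -44746810733/734381223338880 ≈ -6.0931e-5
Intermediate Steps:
Y(I) = (-10 + I)/(2*I) (Y(I) = (I - 10)/(I + I) = (-10 + I)/((2*I)) = (-10 + I)*(1/(2*I)) = (-10 + I)/(2*I))
(Y(-212)/(-9736) - 21679/5955)/59748 = (((1/2)*(-10 - 212)/(-212))/(-9736) - 21679/5955)/59748 = (((1/2)*(-1/212)*(-222))*(-1/9736) - 21679*1/5955)*(1/59748) = ((111/212)*(-1/9736) - 21679/5955)*(1/59748) = (-111/2064032 - 21679/5955)*(1/59748) = -44746810733/12291310560*1/59748 = -44746810733/734381223338880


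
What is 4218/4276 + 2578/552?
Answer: 1668983/295044 ≈ 5.6567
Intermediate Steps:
4218/4276 + 2578/552 = 4218*(1/4276) + 2578*(1/552) = 2109/2138 + 1289/276 = 1668983/295044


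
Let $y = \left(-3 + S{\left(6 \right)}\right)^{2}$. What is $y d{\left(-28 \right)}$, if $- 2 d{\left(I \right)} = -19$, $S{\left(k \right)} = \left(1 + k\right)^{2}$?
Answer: $20102$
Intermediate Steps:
$d{\left(I \right)} = \frac{19}{2}$ ($d{\left(I \right)} = \left(- \frac{1}{2}\right) \left(-19\right) = \frac{19}{2}$)
$y = 2116$ ($y = \left(-3 + \left(1 + 6\right)^{2}\right)^{2} = \left(-3 + 7^{2}\right)^{2} = \left(-3 + 49\right)^{2} = 46^{2} = 2116$)
$y d{\left(-28 \right)} = 2116 \cdot \frac{19}{2} = 20102$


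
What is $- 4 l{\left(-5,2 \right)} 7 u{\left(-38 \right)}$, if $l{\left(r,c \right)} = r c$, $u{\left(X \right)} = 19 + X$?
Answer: $-5320$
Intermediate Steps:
$l{\left(r,c \right)} = c r$
$- 4 l{\left(-5,2 \right)} 7 u{\left(-38 \right)} = - 4 \cdot 2 \left(-5\right) 7 \left(19 - 38\right) = \left(-4\right) \left(-10\right) 7 \left(-19\right) = 40 \cdot 7 \left(-19\right) = 280 \left(-19\right) = -5320$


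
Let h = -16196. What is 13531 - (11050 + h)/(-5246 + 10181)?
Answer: 66780631/4935 ≈ 13532.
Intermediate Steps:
13531 - (11050 + h)/(-5246 + 10181) = 13531 - (11050 - 16196)/(-5246 + 10181) = 13531 - (-5146)/4935 = 13531 - 1*(-5146/4935) = 13531 + 5146/4935 = 66780631/4935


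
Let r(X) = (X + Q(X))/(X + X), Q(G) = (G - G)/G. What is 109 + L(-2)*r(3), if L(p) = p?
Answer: 108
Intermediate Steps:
Q(G) = 0 (Q(G) = 0/G = 0)
r(X) = ½ (r(X) = (X + 0)/(X + X) = X/((2*X)) = X*(1/(2*X)) = ½)
109 + L(-2)*r(3) = 109 - 2*½ = 109 - 1 = 108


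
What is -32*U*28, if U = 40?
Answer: -35840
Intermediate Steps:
-32*U*28 = -32*40*28 = -1280*28 = -1*35840 = -35840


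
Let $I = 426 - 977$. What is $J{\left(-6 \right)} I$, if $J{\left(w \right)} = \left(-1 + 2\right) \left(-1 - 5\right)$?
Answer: $3306$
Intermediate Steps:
$I = -551$ ($I = 426 - 977 = -551$)
$J{\left(w \right)} = -6$ ($J{\left(w \right)} = 1 \left(-6\right) = -6$)
$J{\left(-6 \right)} I = \left(-6\right) \left(-551\right) = 3306$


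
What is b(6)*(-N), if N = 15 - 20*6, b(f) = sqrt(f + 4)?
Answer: 105*sqrt(10) ≈ 332.04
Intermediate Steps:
b(f) = sqrt(4 + f)
N = -105 (N = 15 - 120 = -105)
b(6)*(-N) = sqrt(4 + 6)*(-1*(-105)) = sqrt(10)*105 = 105*sqrt(10)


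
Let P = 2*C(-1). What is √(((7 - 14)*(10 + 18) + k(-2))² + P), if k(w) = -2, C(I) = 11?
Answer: √39226 ≈ 198.06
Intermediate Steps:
P = 22 (P = 2*11 = 22)
√(((7 - 14)*(10 + 18) + k(-2))² + P) = √(((7 - 14)*(10 + 18) - 2)² + 22) = √((-7*28 - 2)² + 22) = √((-196 - 2)² + 22) = √((-198)² + 22) = √(39204 + 22) = √39226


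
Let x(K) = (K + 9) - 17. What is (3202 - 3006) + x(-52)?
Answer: 136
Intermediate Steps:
x(K) = -8 + K (x(K) = (9 + K) - 17 = -8 + K)
(3202 - 3006) + x(-52) = (3202 - 3006) + (-8 - 52) = 196 - 60 = 136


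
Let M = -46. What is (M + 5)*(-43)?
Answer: 1763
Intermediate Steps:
(M + 5)*(-43) = (-46 + 5)*(-43) = -41*(-43) = 1763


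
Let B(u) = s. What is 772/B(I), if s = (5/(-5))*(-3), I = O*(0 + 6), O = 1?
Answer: 772/3 ≈ 257.33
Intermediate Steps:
I = 6 (I = 1*(0 + 6) = 1*6 = 6)
s = 3 (s = -⅕*5*(-3) = -1*(-3) = 3)
B(u) = 3
772/B(I) = 772/3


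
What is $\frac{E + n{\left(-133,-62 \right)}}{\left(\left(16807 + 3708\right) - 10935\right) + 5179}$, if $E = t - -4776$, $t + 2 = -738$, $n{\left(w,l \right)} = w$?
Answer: $\frac{3903}{14759} \approx 0.26445$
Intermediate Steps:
$t = -740$ ($t = -2 - 738 = -740$)
$E = 4036$ ($E = -740 - -4776 = -740 + 4776 = 4036$)
$\frac{E + n{\left(-133,-62 \right)}}{\left(\left(16807 + 3708\right) - 10935\right) + 5179} = \frac{4036 - 133}{\left(\left(16807 + 3708\right) - 10935\right) + 5179} = \frac{3903}{\left(20515 - 10935\right) + 5179} = \frac{3903}{9580 + 5179} = \frac{3903}{14759}$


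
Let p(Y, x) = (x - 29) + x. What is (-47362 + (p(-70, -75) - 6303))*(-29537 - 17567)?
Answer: 2536267776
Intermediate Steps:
p(Y, x) = -29 + 2*x (p(Y, x) = (-29 + x) + x = -29 + 2*x)
(-47362 + (p(-70, -75) - 6303))*(-29537 - 17567) = (-47362 + ((-29 + 2*(-75)) - 6303))*(-29537 - 17567) = (-47362 + ((-29 - 150) - 6303))*(-47104) = (-47362 + (-179 - 6303))*(-47104) = (-47362 - 6482)*(-47104) = -53844*(-47104) = 2536267776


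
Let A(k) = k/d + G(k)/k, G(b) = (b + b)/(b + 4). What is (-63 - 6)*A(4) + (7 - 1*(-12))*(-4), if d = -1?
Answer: 731/4 ≈ 182.75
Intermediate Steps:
G(b) = 2*b/(4 + b) (G(b) = (2*b)/(4 + b) = 2*b/(4 + b))
A(k) = -k + 2/(4 + k) (A(k) = k/(-1) + (2*k/(4 + k))/k = k*(-1) + 2/(4 + k) = -k + 2/(4 + k))
(-63 - 6)*A(4) + (7 - 1*(-12))*(-4) = (-63 - 6)*((2 - 1*4*(4 + 4))/(4 + 4)) + (7 - 1*(-12))*(-4) = -69*(2 - 1*4*8)/8 + (7 + 12)*(-4) = -69*(2 - 32)/8 + 19*(-4) = -69*(-30)/8 - 76 = -69*(-15/4) - 76 = 1035/4 - 76 = 731/4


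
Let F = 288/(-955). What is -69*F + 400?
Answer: 401872/955 ≈ 420.81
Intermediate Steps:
F = -288/955 (F = 288*(-1/955) = -288/955 ≈ -0.30157)
-69*F + 400 = -69*(-288/955) + 400 = 19872/955 + 400 = 401872/955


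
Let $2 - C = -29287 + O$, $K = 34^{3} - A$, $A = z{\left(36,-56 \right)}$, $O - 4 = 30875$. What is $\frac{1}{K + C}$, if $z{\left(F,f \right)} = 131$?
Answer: $\frac{1}{37583} \approx 2.6608 \cdot 10^{-5}$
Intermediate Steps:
$O = 30879$ ($O = 4 + 30875 = 30879$)
$A = 131$
$K = 39173$ ($K = 34^{3} - 131 = 39304 - 131 = 39173$)
$C = -1590$ ($C = 2 - \left(-29287 + 30879\right) = 2 - 1592 = -1590$)
$\frac{1}{K + C} = \frac{1}{39173 - 1590} = \frac{1}{37583}$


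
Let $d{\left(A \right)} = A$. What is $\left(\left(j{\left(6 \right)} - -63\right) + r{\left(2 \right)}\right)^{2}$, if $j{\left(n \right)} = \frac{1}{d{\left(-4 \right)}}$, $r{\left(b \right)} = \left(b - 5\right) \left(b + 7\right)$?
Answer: $\frac{20449}{16} \approx 1278.1$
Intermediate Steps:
$r{\left(b \right)} = \left(-5 + b\right) \left(7 + b\right)$
$j{\left(n \right)} = - \frac{1}{4}$ ($j{\left(n \right)} = \frac{1}{-4} = - \frac{1}{4}$)
$\left(\left(j{\left(6 \right)} - -63\right) + r{\left(2 \right)}\right)^{2} = \left(\left(- \frac{1}{4} - -63\right) + \left(-35 + 2^{2} + 2 \cdot 2\right)\right)^{2} = \left(\left(- \frac{1}{4} + 63\right) + \left(-35 + 4 + 4\right)\right)^{2} = \left(\frac{251}{4} - 27\right)^{2} = \left(\frac{143}{4}\right)^{2} = \frac{20449}{16}$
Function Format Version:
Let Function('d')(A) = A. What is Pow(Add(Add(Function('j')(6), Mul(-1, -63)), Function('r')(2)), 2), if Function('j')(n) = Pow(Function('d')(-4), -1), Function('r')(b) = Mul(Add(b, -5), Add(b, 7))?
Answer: Rational(20449, 16) ≈ 1278.1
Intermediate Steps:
Function('r')(b) = Mul(Add(-5, b), Add(7, b))
Function('j')(n) = Rational(-1, 4) (Function('j')(n) = Pow(-4, -1) = Rational(-1, 4))
Pow(Add(Add(Function('j')(6), Mul(-1, -63)), Function('r')(2)), 2) = Pow(Add(Add(Rational(-1, 4), Mul(-1, -63)), Add(-35, Pow(2, 2), Mul(2, 2))), 2) = Pow(Add(Add(Rational(-1, 4), 63), Add(-35, 4, 4)), 2) = Pow(Add(Rational(251, 4), -27), 2) = Pow(Rational(143, 4), 2) = Rational(20449, 16)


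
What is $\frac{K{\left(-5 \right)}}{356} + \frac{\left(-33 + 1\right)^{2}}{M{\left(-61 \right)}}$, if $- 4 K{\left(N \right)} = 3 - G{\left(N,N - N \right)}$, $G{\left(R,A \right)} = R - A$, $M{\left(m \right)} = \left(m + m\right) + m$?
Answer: $- \frac{182455}{32574} \approx -5.6012$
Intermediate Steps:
$M{\left(m \right)} = 3 m$ ($M{\left(m \right)} = 2 m + m = 3 m$)
$K{\left(N \right)} = - \frac{3}{4} + \frac{N}{4}$ ($K{\left(N \right)} = - \frac{3 - \left(N - \left(N - N\right)\right)}{4} = - \frac{3 - \left(N - 0\right)}{4} = - \frac{3 - \left(N + 0\right)}{4} = - \frac{3 - N}{4} = - \frac{3}{4} + \frac{N}{4}$)
$\frac{K{\left(-5 \right)}}{356} + \frac{\left(-33 + 1\right)^{2}}{M{\left(-61 \right)}} = \frac{- \frac{3}{4} + \frac{1}{4} \left(-5\right)}{356} + \frac{\left(-33 + 1\right)^{2}}{3 \left(-61\right)} = \left(- \frac{3}{4} - \frac{5}{4}\right) \frac{1}{356} + \frac{\left(-32\right)^{2}}{-183} = \left(-2\right) \frac{1}{356} + 1024 \left(- \frac{1}{183}\right) = - \frac{1}{178} - \frac{1024}{183} = - \frac{182455}{32574}$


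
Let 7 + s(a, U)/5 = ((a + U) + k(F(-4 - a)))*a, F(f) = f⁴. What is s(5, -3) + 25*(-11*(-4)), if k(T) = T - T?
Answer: 1115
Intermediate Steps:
k(T) = 0
s(a, U) = -35 + 5*a*(U + a) (s(a, U) = -35 + 5*(((a + U) + 0)*a) = -35 + 5*(((U + a) + 0)*a) = -35 + 5*((U + a)*a) = -35 + 5*(a*(U + a)) = -35 + 5*a*(U + a))
s(5, -3) + 25*(-11*(-4)) = (-35 + 5*5² + 5*(-3)*5) + 25*(-11*(-4)) = (-35 + 5*25 - 75) + 25*44 = (-35 + 125 - 75) + 1100 = 15 + 1100 = 1115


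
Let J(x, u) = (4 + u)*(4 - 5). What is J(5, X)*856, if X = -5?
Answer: 856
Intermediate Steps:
J(x, u) = -4 - u (J(x, u) = (4 + u)*(-1) = -4 - u)
J(5, X)*856 = (-4 - 1*(-5))*856 = (-4 + 5)*856 = 1*856 = 856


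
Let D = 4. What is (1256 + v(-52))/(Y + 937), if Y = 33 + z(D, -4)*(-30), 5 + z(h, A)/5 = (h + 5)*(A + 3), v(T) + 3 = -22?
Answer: 1231/3070 ≈ 0.40098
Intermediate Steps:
v(T) = -25 (v(T) = -3 - 22 = -25)
z(h, A) = -25 + 5*(3 + A)*(5 + h) (z(h, A) = -25 + 5*((h + 5)*(A + 3)) = -25 + 5*((5 + h)*(3 + A)) = -25 + 5*((3 + A)*(5 + h)) = -25 + 5*(3 + A)*(5 + h))
Y = 2133 (Y = 33 + (50 + 15*4 + 25*(-4) + 5*(-4)*4)*(-30) = 33 + (50 + 60 - 100 - 80)*(-30) = 33 - 70*(-30) = 33 + 2100 = 2133)
(1256 + v(-52))/(Y + 937) = (1256 - 25)/(2133 + 937) = 1231/3070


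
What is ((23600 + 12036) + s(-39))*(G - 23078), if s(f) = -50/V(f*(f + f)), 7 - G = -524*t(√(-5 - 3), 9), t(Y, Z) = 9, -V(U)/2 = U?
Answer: -1989768947635/3042 ≈ -6.5410e+8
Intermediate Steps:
V(U) = -2*U
G = 4723 (G = 7 - (-524)*9 = 7 - 1*(-4716) = 7 + 4716 = 4723)
s(f) = 25/(2*f²) (s(f) = -50*(-1/(2*f*(f + f))) = -50*(-1/(4*f²)) = -(-25)/(2*f²) = 25/(2*f²))
((23600 + 12036) + s(-39))*(G - 23078) = ((23600 + 12036) + (25/2)/(-39)²)*(4723 - 23078) = (35636 + (25/2)*(1/1521))*(-18355) = (35636 + 25/3042)*(-18355) = (108404737/3042)*(-18355) = -1989768947635/3042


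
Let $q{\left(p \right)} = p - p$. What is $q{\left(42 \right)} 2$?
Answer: $0$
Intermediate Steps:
$q{\left(p \right)} = 0$
$q{\left(42 \right)} 2 = 0 \cdot 2 = 0$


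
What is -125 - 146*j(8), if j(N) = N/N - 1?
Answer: -125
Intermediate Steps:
j(N) = 0 (j(N) = 1 - 1 = 0)
-125 - 146*j(8) = -125 - 146*0 = -125 + 0 = -125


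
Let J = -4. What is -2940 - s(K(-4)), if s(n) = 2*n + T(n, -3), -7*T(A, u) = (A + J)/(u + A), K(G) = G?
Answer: -143660/49 ≈ -2931.8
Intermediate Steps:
T(A, u) = -(-4 + A)/(7*(A + u)) (T(A, u) = -(A - 4)/(7*(u + A)) = -(-4 + A)/(7*(A + u)))
s(n) = 2*n + (4 - n)/(7*(-3 + n)) (s(n) = 2*n + (4 - n)/(7*(n - 3)) = 2*n + (4 - n)/(7*(-3 + n)))
-2940 - s(K(-4)) = -2940 - (4 - 1*(-4) + 14*(-4)*(-3 - 4))/(7*(-3 - 4)) = -2940 - (4 + 4 + 14*(-4)*(-7))/(7*(-7)) = -2940 - (-1)*(4 + 4 + 392)/(7*7) = -2940 - (-1)*400/(7*7) = -2940 - 1*(-400/49) = -2940 + 400/49 = -143660/49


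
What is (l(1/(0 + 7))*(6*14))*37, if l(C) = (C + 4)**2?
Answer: 373404/7 ≈ 53343.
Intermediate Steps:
l(C) = (4 + C)**2
(l(1/(0 + 7))*(6*14))*37 = ((4 + 1/(0 + 7))**2*(6*14))*37 = ((4 + 1/7)**2*84)*37 = ((29/7)**2*84)*37 = ((841/49)*84)*37 = (10092/7)*37 = 373404/7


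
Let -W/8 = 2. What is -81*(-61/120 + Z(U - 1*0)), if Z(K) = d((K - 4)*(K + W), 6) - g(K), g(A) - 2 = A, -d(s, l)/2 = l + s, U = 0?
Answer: 461727/40 ≈ 11543.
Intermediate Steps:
W = -16 (W = -8*2 = -16)
d(s, l) = -2*l - 2*s (d(s, l) = -2*(l + s) = -2*l - 2*s)
g(A) = 2 + A
Z(K) = -14 - K - 2*(-16 + K)*(-4 + K) (Z(K) = (-2*6 - 2*(K - 4)*(K - 16)) - (2 + K) = (-12 - 2*(-4 + K)*(-16 + K)) + (-2 - K) = (-12 - 2*(-16 + K)*(-4 + K)) + (-2 - K) = -14 - K - 2*(-16 + K)*(-4 + K))
-81*(-61/120 + Z(U - 1*0)) = -81*(-61/120 + (-142 - 2*(0 - 1*0)² + 39*(0 - 1*0))) = -81*(-61*1/120 + (-142 - 2*(0 + 0)² + 39*(0 + 0))) = -81*(-61/120 + (-142 - 2*0² + 39*0)) = -81*(-61/120 + (-142 - 2*0 + 0)) = -81*(-61/120 + (-142 + 0 + 0)) = -81*(-61/120 - 142) = -81*(-17101/120) = 461727/40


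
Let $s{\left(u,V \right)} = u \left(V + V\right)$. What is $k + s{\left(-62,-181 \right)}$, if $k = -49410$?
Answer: $-26966$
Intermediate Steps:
$s{\left(u,V \right)} = 2 V u$ ($s{\left(u,V \right)} = u 2 V = 2 V u$)
$k + s{\left(-62,-181 \right)} = -49410 + 2 \left(-181\right) \left(-62\right) = -49410 + 22444 = -26966$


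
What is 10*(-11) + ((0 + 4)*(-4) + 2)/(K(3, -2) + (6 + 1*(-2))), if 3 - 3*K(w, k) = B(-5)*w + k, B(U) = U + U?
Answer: -5212/47 ≈ -110.89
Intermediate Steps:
B(U) = 2*U
K(w, k) = 1 - k/3 + 10*w/3 (K(w, k) = 1 - ((2*(-5))*w + k)/3 = 1 - (-10*w + k)/3 = 1 - (k - 10*w)/3 = 1 + (-k/3 + 10*w/3) = 1 - k/3 + 10*w/3)
10*(-11) + ((0 + 4)*(-4) + 2)/(K(3, -2) + (6 + 1*(-2))) = 10*(-11) + ((0 + 4)*(-4) + 2)/((1 - 1/3*(-2) + (10/3)*3) + (6 + 1*(-2))) = -110 + (4*(-4) + 2)/((1 + 2/3 + 10) + (6 - 2)) = -110 + (-16 + 2)/(35/3 + 4) = -110 - 14/47/3 = -110 - 14*3/47 = -110 - 42/47 = -5212/47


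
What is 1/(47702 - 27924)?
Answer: 1/19778 ≈ 5.0561e-5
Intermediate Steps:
1/(47702 - 27924) = 1/19778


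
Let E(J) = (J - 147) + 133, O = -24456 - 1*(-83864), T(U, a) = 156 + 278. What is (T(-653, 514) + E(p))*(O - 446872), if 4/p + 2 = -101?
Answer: -16760142784/103 ≈ -1.6272e+8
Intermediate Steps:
T(U, a) = 434
p = -4/103 (p = 4/(-2 - 101) = 4/(-103) = 4*(-1/103) = -4/103 ≈ -0.038835)
O = 59408 (O = -24456 + 83864 = 59408)
E(J) = -14 + J (E(J) = (-147 + J) + 133 = -14 + J)
(T(-653, 514) + E(p))*(O - 446872) = (434 + (-14 - 4/103))*(59408 - 446872) = (434 - 1446/103)*(-387464) = (43256/103)*(-387464) = -16760142784/103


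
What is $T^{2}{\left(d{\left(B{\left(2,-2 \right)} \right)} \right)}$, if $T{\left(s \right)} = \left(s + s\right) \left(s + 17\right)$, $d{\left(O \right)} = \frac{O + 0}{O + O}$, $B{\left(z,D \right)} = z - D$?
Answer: $\frac{1225}{4} \approx 306.25$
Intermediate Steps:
$d{\left(O \right)} = \frac{1}{2}$ ($d{\left(O \right)} = \frac{O}{2 O} = O \frac{1}{2 O} = \frac{1}{2}$)
$T{\left(s \right)} = 2 s \left(17 + s\right)$
$T^{2}{\left(d{\left(B{\left(2,-2 \right)} \right)} \right)} = \left(2 \cdot \frac{1}{2} \left(17 + \frac{1}{2}\right)\right)^{2} = \left(2 \cdot \frac{1}{2} \cdot \frac{35}{2}\right)^{2} = \left(\frac{35}{2}\right)^{2} = \frac{1225}{4}$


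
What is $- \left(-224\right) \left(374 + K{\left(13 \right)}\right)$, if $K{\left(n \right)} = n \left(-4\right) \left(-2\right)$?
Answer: $107072$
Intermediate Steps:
$K{\left(n \right)} = 8 n$ ($K{\left(n \right)} = - 4 n \left(-2\right) = 8 n$)
$- \left(-224\right) \left(374 + K{\left(13 \right)}\right) = - \left(-224\right) \left(374 + 8 \cdot 13\right) = - \left(-224\right) \left(374 + 104\right) = - \left(-224\right) 478 = \left(-1\right) \left(-107072\right) = 107072$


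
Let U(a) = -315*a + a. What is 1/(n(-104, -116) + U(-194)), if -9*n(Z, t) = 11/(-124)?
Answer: 1116/67982267 ≈ 1.6416e-5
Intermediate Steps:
n(Z, t) = 11/1116 (n(Z, t) = -11/(9*(-124)) = -11*(-1)/(9*124) = -⅑*(-11/124) = 11/1116)
U(a) = -314*a
1/(n(-104, -116) + U(-194)) = 1/(11/1116 - 314*(-194)) = 1/(11/1116 + 60916) = 1/(67982267/1116) = 1116/67982267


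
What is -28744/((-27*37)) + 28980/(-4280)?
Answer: 4703665/213786 ≈ 22.002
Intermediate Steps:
-28744/((-27*37)) + 28980/(-4280) = -28744/(-999) + 28980*(-1/4280) = -28744*(-1/999) - 1449/214 = 28744/999 - 1449/214 = 4703665/213786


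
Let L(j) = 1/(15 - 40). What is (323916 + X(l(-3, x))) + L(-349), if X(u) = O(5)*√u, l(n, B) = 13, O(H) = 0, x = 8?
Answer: 8097899/25 ≈ 3.2392e+5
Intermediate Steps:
L(j) = -1/25 (L(j) = 1/(-25) = -1/25)
X(u) = 0 (X(u) = 0*√u = 0)
(323916 + X(l(-3, x))) + L(-349) = (323916 + 0) - 1/25 = 323916 - 1/25 = 8097899/25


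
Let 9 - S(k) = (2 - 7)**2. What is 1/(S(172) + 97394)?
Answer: 1/97378 ≈ 1.0269e-5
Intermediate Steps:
S(k) = -16 (S(k) = 9 - (2 - 7)**2 = 9 - 1*(-5)**2 = 9 - 1*25 = 9 - 25 = -16)
1/(S(172) + 97394) = 1/(-16 + 97394) = 1/97378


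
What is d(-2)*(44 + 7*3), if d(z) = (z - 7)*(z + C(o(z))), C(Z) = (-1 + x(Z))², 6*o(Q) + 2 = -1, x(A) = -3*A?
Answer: 4095/4 ≈ 1023.8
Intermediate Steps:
o(Q) = -½ (o(Q) = -⅓ + (⅙)*(-1) = -⅓ - ⅙ = -½)
C(Z) = (-1 - 3*Z)²
d(z) = (-7 + z)*(¼ + z) (d(z) = (z - 7)*(z + (1 + 3*(-½))²) = (-7 + z)*(z + (1 - 3/2)²) = (-7 + z)*(z + (-½)²) = (-7 + z)*(z + ¼) = (-7 + z)*(¼ + z))
d(-2)*(44 + 7*3) = (-7/4 + (-2)² - 27/4*(-2))*(44 + 7*3) = (-7/4 + 4 + 27/2)*(44 + 21) = (63/4)*65 = 4095/4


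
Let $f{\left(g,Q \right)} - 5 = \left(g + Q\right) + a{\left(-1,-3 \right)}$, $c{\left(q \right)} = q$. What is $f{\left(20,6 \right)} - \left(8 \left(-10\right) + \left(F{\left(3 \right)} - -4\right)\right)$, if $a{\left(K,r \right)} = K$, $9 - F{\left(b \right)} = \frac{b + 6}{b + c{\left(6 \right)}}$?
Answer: $98$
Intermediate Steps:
$F{\left(b \right)} = 8$ ($F{\left(b \right)} = 9 - \frac{b + 6}{b + 6} = 9 - \frac{6 + b}{6 + b} = 9 - 1 = 8$)
$f{\left(g,Q \right)} = 4 + Q + g$ ($f{\left(g,Q \right)} = 5 - \left(1 - Q - g\right) = 5 + \left(-1 + Q + g\right) = 4 + Q + g$)
$f{\left(20,6 \right)} - \left(8 \left(-10\right) + \left(F{\left(3 \right)} - -4\right)\right) = \left(4 + 6 + 20\right) - \left(8 \left(-10\right) + \left(8 - -4\right)\right) = 30 - \left(-80 + \left(8 + 4\right)\right) = 30 - \left(-80 + 12\right) = 30 - -68 = 30 + 68 = 98$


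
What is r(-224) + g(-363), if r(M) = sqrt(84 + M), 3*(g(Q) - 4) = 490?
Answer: 502/3 + 2*I*sqrt(35) ≈ 167.33 + 11.832*I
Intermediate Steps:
g(Q) = 502/3 (g(Q) = 4 + (1/3)*490 = 4 + 490/3 = 502/3)
r(-224) + g(-363) = sqrt(84 - 224) + 502/3 = sqrt(-140) + 502/3 = 2*I*sqrt(35) + 502/3 = 502/3 + 2*I*sqrt(35)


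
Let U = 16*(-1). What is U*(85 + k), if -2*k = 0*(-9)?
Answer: -1360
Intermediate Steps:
U = -16
k = 0 (k = -0*(-9) = -½*0 = 0)
U*(85 + k) = -16*(85 + 0) = -16*85 = -1360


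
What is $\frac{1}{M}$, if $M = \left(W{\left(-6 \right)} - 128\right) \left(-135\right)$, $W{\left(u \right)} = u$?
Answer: $\frac{1}{18090} \approx 5.5279 \cdot 10^{-5}$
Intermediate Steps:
$M = 18090$ ($M = \left(-6 - 128\right) \left(-135\right) = \left(-134\right) \left(-135\right) = 18090$)
$\frac{1}{M} = \frac{1}{18090}$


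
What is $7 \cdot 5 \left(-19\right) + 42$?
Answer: $-623$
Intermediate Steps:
$7 \cdot 5 \left(-19\right) + 42 = 35 \left(-19\right) + 42 = -665 + 42 = -623$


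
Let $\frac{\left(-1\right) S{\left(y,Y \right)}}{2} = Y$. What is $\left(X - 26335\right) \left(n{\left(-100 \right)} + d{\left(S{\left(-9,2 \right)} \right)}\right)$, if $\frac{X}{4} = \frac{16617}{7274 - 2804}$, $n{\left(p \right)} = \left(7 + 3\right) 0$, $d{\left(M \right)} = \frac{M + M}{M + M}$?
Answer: $- \frac{19608497}{745} \approx -26320.0$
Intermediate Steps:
$S{\left(y,Y \right)} = - 2 Y$
$d{\left(M \right)} = 1$ ($d{\left(M \right)} = \frac{2 M}{2 M} = 2 M \frac{1}{2 M} = 1$)
$n{\left(p \right)} = 0$ ($n{\left(p \right)} = 10 \cdot 0 = 0$)
$X = \frac{11078}{745}$ ($X = 4 \frac{16617}{7274 - 2804} = 4 \cdot \frac{16617}{4470} = 4 \cdot 16617 \cdot \frac{1}{4470} = 4 \cdot \frac{5539}{1490} = \frac{11078}{745} \approx 14.87$)
$\left(X - 26335\right) \left(n{\left(-100 \right)} + d{\left(S{\left(-9,2 \right)} \right)}\right) = \left(\frac{11078}{745} - 26335\right) \left(0 + 1\right) = \left(- \frac{19608497}{745}\right) 1 = - \frac{19608497}{745}$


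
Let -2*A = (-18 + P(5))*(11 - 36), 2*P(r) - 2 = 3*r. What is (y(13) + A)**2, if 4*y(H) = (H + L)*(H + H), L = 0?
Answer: 18769/16 ≈ 1173.1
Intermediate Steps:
y(H) = H**2/2 (y(H) = ((H + 0)*(H + H))/4 = (H*(2*H))/4 = (2*H**2)/4 = H**2/2)
P(r) = 1 + 3*r/2 (P(r) = 1 + (3*r)/2 = 1 + 3*r/2)
A = -475/4 (A = -(-18 + (1 + (3/2)*5))*(11 - 36)/2 = -(-18 + (1 + 15/2))*(-25)/2 = -(-18 + 17/2)*(-25)/2 = -(-19)*(-25)/4 = -1/2*475/2 = -475/4 ≈ -118.75)
(y(13) + A)**2 = ((1/2)*13**2 - 475/4)**2 = ((1/2)*169 - 475/4)**2 = (169/2 - 475/4)**2 = (-137/4)**2 = 18769/16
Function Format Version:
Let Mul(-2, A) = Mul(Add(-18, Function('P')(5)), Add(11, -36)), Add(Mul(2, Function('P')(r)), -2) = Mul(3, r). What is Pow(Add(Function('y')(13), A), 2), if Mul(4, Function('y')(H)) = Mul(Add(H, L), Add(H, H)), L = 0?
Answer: Rational(18769, 16) ≈ 1173.1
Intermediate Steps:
Function('y')(H) = Mul(Rational(1, 2), Pow(H, 2)) (Function('y')(H) = Mul(Rational(1, 4), Mul(Add(H, 0), Add(H, H))) = Mul(Rational(1, 4), Mul(H, Mul(2, H))) = Mul(Rational(1, 4), Mul(2, Pow(H, 2))) = Mul(Rational(1, 2), Pow(H, 2)))
Function('P')(r) = Add(1, Mul(Rational(3, 2), r)) (Function('P')(r) = Add(1, Mul(Rational(1, 2), Mul(3, r))) = Add(1, Mul(Rational(3, 2), r)))
A = Rational(-475, 4) (A = Mul(Rational(-1, 2), Mul(Add(-18, Add(1, Mul(Rational(3, 2), 5))), Add(11, -36))) = Mul(Rational(-1, 2), Mul(Add(-18, Add(1, Rational(15, 2))), -25)) = Mul(Rational(-1, 2), Mul(Add(-18, Rational(17, 2)), -25)) = Mul(Rational(-1, 2), Mul(Rational(-19, 2), -25)) = Mul(Rational(-1, 2), Rational(475, 2)) = Rational(-475, 4) ≈ -118.75)
Pow(Add(Function('y')(13), A), 2) = Pow(Add(Mul(Rational(1, 2), Pow(13, 2)), Rational(-475, 4)), 2) = Pow(Add(Mul(Rational(1, 2), 169), Rational(-475, 4)), 2) = Pow(Add(Rational(169, 2), Rational(-475, 4)), 2) = Pow(Rational(-137, 4), 2) = Rational(18769, 16)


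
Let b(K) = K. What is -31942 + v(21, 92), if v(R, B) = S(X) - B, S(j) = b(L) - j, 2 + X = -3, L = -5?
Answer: -32034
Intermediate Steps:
X = -5 (X = -2 - 3 = -5)
S(j) = -5 - j
v(R, B) = -B (v(R, B) = (-5 - 1*(-5)) - B = (-5 + 5) - B = 0 - B = -B)
-31942 + v(21, 92) = -31942 - 1*92 = -31942 - 92 = -32034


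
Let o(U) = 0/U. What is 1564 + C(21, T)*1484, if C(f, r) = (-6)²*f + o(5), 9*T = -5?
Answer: 1123468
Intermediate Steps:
o(U) = 0
T = -5/9 (T = (⅑)*(-5) = -5/9 ≈ -0.55556)
C(f, r) = 36*f (C(f, r) = (-6)²*f + 0 = 36*f + 0 = 36*f)
1564 + C(21, T)*1484 = 1564 + (36*21)*1484 = 1564 + 756*1484 = 1564 + 1121904 = 1123468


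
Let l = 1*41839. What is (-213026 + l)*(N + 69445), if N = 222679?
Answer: -50007831188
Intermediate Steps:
l = 41839
(-213026 + l)*(N + 69445) = (-213026 + 41839)*(222679 + 69445) = -171187*292124 = -50007831188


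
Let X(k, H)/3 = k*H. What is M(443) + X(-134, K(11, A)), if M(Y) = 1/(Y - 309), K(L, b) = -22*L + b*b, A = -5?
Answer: 11689357/134 ≈ 87234.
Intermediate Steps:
K(L, b) = b**2 - 22*L (K(L, b) = -22*L + b**2 = b**2 - 22*L)
X(k, H) = 3*H*k (X(k, H) = 3*(k*H) = 3*(H*k) = 3*H*k)
M(Y) = 1/(-309 + Y)
M(443) + X(-134, K(11, A)) = 1/(-309 + 443) + 3*((-5)**2 - 22*11)*(-134) = 1/134 + 3*(25 - 242)*(-134) = 1/134 + 3*(-217)*(-134) = 1/134 + 87234 = 11689357/134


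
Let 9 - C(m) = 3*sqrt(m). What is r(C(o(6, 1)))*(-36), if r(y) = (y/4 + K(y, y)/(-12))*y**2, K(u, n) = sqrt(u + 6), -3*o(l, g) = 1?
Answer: 3*(9 - I*sqrt(3))**2*(-27 + sqrt(15 - I*sqrt(3)) + 3*I*sqrt(3)) ≈ -4945.1 + 3326.1*I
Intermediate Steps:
o(l, g) = -1/3 (o(l, g) = -1/3*1 = -1/3)
C(m) = 9 - 3*sqrt(m)
K(u, n) = sqrt(6 + u)
r(y) = y**2*(-sqrt(6 + y)/12 + y/4) (r(y) = (y/4 + sqrt(6 + y)/(-12))*y**2 = (y*(1/4) + sqrt(6 + y)*(-1/12))*y**2 = (y/4 - sqrt(6 + y)/12)*y**2 = (-sqrt(6 + y)/12 + y/4)*y**2 = y**2*(-sqrt(6 + y)/12 + y/4))
r(C(o(6, 1)))*(-36) = ((9 - I*sqrt(3))**2*(-sqrt(6 + (9 - I*sqrt(3))) + 3*(9 - I*sqrt(3)))/12)*(-36) = ((9 - I*sqrt(3))**2*(-sqrt(15 - I*sqrt(3)) + (27 - 3*I*sqrt(3)))/12)*(-36) = ((9 - I*sqrt(3))**2*(27 - sqrt(15 - I*sqrt(3)) - 3*I*sqrt(3))/12)*(-36) = -3*(9 - I*sqrt(3))**2*(27 - sqrt(15 - I*sqrt(3)) - 3*I*sqrt(3))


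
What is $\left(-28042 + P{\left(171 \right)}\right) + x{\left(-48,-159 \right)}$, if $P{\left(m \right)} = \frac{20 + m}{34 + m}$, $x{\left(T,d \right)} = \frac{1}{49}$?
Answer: $- \frac{281672326}{10045} \approx -28041.0$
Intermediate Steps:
$x{\left(T,d \right)} = \frac{1}{49}$
$P{\left(m \right)} = \frac{20 + m}{34 + m}$
$\left(-28042 + P{\left(171 \right)}\right) + x{\left(-48,-159 \right)} = \left(-28042 + \frac{20 + 171}{34 + 171}\right) + \frac{1}{49} = \left(-28042 + \frac{1}{205} \cdot 191\right) + \frac{1}{49} = \left(-28042 + \frac{191}{205}\right) + \frac{1}{49} = - \frac{5748419}{205} + \frac{1}{49} = - \frac{281672326}{10045}$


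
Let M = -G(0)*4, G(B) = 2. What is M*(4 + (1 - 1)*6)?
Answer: -32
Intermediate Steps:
M = -8 (M = -1*2*4 = -2*4 = -8)
M*(4 + (1 - 1)*6) = -8*(4 + (1 - 1)*6) = -8*(4 + 0*6) = -8*(4 + 0) = -8*4 = -32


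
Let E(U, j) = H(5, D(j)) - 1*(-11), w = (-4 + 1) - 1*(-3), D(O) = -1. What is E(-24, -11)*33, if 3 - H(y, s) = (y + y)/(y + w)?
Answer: 396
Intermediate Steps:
w = 0 (w = -3 + 3 = 0)
H(y, s) = 1 (H(y, s) = 3 - (y + y)/(y + 0) = 3 - 2*y/y = 3 - 1*2 = 3 - 2 = 1)
E(U, j) = 12 (E(U, j) = 1 - 1*(-11) = 1 + 11 = 12)
E(-24, -11)*33 = 12*33 = 396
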